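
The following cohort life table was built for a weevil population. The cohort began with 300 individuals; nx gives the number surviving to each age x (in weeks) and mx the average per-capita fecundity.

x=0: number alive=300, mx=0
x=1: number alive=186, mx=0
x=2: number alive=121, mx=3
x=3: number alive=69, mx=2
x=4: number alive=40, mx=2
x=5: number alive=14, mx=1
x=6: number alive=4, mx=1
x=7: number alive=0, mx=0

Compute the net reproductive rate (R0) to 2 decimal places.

lx = nx/n0 = nx/300: 1, 0.62, 0.40333…, 0.23, 0.13333…, 0.04667…, 0.01333…, 0
lx·mx by age: 0, 0, 1.21…, 0.46, 0.266667…, 0.046667…, 0.013333…, 0
R0 = Σ lx·mx = 1.996667… → 2.00

2.00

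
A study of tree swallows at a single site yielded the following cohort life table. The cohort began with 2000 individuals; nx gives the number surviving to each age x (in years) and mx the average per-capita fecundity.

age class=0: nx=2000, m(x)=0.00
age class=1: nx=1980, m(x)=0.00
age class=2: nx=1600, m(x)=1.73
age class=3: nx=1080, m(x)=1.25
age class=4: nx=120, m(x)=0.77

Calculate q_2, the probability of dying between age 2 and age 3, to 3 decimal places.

0.325

lx = nx/n0 = nx/2000: 1, 0.99, 0.8, 0.54, 0.06
q_2 = (l_2 − l_3) / l_2 = (0.8 − 0.54) / 0.8
     = 0.26 / 0.8 = 0.325 → 0.325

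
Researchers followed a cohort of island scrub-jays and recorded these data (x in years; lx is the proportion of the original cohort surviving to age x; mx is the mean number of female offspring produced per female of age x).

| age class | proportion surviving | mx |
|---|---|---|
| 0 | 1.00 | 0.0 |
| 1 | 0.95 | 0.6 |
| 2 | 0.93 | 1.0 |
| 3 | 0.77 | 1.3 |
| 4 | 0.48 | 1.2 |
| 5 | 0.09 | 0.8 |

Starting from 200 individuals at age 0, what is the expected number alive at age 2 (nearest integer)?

Expected survivors = N0 · l_2 = 200 × 0.93 = 186 → 186

186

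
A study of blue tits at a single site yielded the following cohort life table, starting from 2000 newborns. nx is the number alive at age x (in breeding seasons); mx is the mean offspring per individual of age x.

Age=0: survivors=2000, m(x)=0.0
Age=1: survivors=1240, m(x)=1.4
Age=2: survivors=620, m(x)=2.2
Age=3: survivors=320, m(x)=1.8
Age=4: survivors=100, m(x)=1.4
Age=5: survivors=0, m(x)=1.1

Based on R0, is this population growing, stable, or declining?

lx = nx/n0 = nx/2000: 1, 0.62, 0.31, 0.16, 0.05, 0
R0 = Σ lx·mx = 0 + 0.868 + 0.682 + 0.288 + 0.07 + 0 = 1.908
R0 > 1, so the population is growing.

growing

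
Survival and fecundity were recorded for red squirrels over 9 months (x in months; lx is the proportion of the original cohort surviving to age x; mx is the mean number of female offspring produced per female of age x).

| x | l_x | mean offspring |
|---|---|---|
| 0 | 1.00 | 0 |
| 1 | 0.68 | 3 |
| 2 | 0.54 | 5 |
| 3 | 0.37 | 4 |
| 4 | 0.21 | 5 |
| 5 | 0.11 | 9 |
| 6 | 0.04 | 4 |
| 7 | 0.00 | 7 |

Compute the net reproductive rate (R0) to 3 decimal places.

8.420

lx·mx by age: 0, 2.04, 2.7, 1.48, 1.05, 0.99, 0.16, 0
R0 = Σ lx·mx = 8.42 → 8.420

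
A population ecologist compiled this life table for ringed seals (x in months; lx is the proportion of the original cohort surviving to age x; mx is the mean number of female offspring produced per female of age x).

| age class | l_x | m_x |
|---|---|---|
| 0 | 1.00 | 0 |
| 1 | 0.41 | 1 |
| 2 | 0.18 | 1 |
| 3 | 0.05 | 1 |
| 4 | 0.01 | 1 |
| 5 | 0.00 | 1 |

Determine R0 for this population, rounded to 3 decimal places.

lx·mx by age: 0, 0.41, 0.18, 0.05, 0.01, 0
R0 = Σ lx·mx = 0.65 → 0.650

0.650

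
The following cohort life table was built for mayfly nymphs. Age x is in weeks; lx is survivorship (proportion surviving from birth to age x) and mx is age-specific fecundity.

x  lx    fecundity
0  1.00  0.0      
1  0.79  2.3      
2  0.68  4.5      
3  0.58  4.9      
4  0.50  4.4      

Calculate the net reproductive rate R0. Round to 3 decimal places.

9.919

lx·mx by age: 0, 1.817, 3.06, 2.842, 2.2
R0 = Σ lx·mx = 9.919 → 9.919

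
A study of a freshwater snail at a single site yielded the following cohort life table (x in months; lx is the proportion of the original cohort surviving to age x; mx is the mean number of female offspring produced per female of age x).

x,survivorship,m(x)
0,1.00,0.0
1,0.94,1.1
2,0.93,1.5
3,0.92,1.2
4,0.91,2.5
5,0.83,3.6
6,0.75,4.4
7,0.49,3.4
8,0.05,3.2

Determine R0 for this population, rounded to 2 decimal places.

13.92

lx·mx by age: 0, 1.034, 1.395, 1.104, 2.275, 2.988, 3.3, 1.666, 0.16
R0 = Σ lx·mx = 13.922 → 13.92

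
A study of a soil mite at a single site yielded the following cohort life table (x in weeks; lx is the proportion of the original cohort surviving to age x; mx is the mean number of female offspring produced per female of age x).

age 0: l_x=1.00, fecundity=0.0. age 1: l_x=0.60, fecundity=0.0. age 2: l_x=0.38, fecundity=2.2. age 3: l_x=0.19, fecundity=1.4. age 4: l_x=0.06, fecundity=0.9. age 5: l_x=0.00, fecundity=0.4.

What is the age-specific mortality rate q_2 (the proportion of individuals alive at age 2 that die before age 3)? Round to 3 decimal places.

q_2 = (l_2 − l_3) / l_2 = (0.38 − 0.19) / 0.38
     = 0.19 / 0.38 = 0.5 → 0.500

0.500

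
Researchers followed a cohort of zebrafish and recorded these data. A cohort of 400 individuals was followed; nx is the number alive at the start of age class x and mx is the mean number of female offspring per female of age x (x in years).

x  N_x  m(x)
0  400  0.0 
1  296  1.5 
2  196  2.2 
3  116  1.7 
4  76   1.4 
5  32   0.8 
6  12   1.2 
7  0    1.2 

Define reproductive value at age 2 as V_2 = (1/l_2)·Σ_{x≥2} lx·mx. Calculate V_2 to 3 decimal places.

lx = nx/n0 = nx/400: 1, 0.74, 0.49, 0.29, 0.19, 0.08, 0.03, 0
lx·mx for x ≥ 2: 1.078, 0.493, 0.266, 0.064, 0.036, 0 → sum = 1.937
V_2 = 1.937 / l_2 = 1.937 / 0.49 = 3.953061… → 3.953

3.953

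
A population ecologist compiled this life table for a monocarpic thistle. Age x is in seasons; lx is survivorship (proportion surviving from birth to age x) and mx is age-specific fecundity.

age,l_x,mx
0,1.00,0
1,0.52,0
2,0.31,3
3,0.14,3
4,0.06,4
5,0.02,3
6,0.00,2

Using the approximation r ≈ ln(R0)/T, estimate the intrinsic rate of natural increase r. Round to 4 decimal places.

R0 = Σ lx·mx = 0 + 0 + 0.93 + 0.42 + 0.24 + 0.06 + 0 = 1.65
Σ x·lx·mx = 4.38; T = 4.38/1.65 = 2.65455…
r ≈ ln(R0)/T = ln(1.65)/2.65455… = 0.188648… → 0.1886

0.1886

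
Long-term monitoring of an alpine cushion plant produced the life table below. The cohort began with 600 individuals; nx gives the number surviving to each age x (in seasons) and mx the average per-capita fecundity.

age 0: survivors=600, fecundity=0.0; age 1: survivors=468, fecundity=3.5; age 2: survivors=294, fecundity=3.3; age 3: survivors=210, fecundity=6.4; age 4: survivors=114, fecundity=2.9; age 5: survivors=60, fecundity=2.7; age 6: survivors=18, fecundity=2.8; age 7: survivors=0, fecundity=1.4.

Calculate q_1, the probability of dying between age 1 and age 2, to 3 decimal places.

lx = nx/n0 = nx/600: 1, 0.78, 0.49, 0.35, 0.19, 0.1, 0.03, 0
q_1 = (l_1 − l_2) / l_1 = (0.78 − 0.49) / 0.78
     = 0.29 / 0.78 = 0.371795… → 0.372

0.372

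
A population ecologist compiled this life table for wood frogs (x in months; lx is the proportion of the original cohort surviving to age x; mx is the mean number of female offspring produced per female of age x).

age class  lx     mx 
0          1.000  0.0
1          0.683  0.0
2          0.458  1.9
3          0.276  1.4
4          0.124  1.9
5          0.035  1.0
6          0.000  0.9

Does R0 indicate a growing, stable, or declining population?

growing

R0 = Σ lx·mx = 0 + 0 + 0.8702 + 0.3864 + 0.2356 + 0.035 + 0 = 1.5272
R0 > 1, so the population is growing.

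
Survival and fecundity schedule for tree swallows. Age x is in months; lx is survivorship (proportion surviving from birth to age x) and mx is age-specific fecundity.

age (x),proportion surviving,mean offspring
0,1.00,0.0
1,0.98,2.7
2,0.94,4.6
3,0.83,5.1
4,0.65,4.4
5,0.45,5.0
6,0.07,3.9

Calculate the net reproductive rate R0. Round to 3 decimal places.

lx·mx by age: 0, 2.646, 4.324, 4.233, 2.86, 2.25, 0.273
R0 = Σ lx·mx = 16.586 → 16.586

16.586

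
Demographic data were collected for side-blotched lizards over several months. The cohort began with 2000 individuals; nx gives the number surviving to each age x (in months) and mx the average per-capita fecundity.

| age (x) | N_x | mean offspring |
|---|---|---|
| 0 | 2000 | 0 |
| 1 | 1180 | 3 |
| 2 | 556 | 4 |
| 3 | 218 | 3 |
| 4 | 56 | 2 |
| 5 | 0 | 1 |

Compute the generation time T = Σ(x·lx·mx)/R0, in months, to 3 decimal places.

1.592

lx = nx/n0 = nx/2000: 1, 0.59, 0.278, 0.109, 0.028, 0
lx·mx: 0, 1.77, 1.112, 0.327, 0.056, 0 → R0 = 3.265
x·lx·mx: 0, 1.77, 2.224, 0.981, 0.224, 0 → Σ = 5.199
T = 5.199 / 3.265 = 1.592343… → 1.592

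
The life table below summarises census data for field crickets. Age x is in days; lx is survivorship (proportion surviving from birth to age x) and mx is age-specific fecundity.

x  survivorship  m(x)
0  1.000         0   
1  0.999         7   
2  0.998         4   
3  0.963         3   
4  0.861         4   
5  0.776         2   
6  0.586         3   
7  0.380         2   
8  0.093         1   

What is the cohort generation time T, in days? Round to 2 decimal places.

2.88

lx·mx: 0, 6.993, 3.992, 2.889, 3.444, 1.552, 1.758, 0.76, 0.093 → R0 = 21.481
x·lx·mx: 0, 6.993, 7.984, 8.667, 13.776, 7.76, 10.548, 5.32, 0.744 → Σ = 61.792
T = 61.792 / 21.481 = 2.876589… → 2.88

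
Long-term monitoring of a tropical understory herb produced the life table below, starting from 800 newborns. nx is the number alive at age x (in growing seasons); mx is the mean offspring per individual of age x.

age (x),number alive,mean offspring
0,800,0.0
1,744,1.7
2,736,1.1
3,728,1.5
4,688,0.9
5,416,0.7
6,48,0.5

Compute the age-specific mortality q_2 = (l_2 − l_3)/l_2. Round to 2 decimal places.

0.01

lx = nx/n0 = nx/800: 1, 0.93, 0.92, 0.91, 0.86, 0.52, 0.06
q_2 = (l_2 − l_3) / l_2 = (0.92 − 0.91) / 0.92
     = 0.01 / 0.92 = 0.01087… → 0.01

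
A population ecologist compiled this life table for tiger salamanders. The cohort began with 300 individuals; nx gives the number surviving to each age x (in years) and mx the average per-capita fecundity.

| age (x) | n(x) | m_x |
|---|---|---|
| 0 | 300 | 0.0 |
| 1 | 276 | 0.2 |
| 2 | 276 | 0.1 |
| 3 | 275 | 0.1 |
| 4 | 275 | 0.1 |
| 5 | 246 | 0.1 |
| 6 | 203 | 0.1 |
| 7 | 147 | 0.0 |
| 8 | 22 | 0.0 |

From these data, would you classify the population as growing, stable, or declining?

lx = nx/n0 = nx/300: 1, 0.92, 0.92, 0.91667…, 0.91667…, 0.82, 0.67667…, 0.49, 0.07333…
R0 = Σ lx·mx = 0 + 0.184 + 0.092 + 0.091667… + 0.091667… + 0.082 + 0.067667… + 0 + 0 = 0.609…
R0 < 1, so the population is declining.

declining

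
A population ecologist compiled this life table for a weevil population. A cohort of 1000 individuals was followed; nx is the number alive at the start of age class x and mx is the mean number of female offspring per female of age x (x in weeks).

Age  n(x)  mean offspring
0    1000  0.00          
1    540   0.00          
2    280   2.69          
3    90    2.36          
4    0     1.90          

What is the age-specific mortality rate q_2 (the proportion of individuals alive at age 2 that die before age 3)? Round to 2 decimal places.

lx = nx/n0 = nx/1000: 1, 0.54, 0.28, 0.09, 0
q_2 = (l_2 − l_3) / l_2 = (0.28 − 0.09) / 0.28
     = 0.19 / 0.28 = 0.678571… → 0.68

0.68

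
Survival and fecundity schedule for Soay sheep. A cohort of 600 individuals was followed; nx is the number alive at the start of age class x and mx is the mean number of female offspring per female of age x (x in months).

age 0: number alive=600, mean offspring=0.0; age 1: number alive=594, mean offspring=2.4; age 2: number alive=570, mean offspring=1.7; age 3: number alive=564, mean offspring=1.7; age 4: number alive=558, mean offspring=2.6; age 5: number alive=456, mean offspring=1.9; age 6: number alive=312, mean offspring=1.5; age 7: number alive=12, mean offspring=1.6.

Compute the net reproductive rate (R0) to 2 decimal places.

10.26

lx = nx/n0 = nx/600: 1, 0.99, 0.95, 0.94, 0.93, 0.76, 0.52, 0.02
lx·mx by age: 0, 2.376, 1.615, 1.598, 2.418, 1.444, 0.78, 0.032
R0 = Σ lx·mx = 10.263 → 10.26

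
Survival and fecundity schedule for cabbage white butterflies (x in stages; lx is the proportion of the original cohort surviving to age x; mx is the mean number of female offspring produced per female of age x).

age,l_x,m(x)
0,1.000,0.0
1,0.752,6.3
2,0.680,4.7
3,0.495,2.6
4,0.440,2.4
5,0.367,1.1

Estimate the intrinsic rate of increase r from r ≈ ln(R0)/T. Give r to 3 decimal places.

R0 = Σ lx·mx = 0 + 4.7376 + 3.196 + 1.287 + 1.056 + 0.4037 = 10.6803
Σ x·lx·mx = 21.2331; T = 21.2331/10.6803 = 1.98806…
r ≈ ln(R0)/T = ln(10.6803)/1.98806… = 1.19131… → 1.191

1.191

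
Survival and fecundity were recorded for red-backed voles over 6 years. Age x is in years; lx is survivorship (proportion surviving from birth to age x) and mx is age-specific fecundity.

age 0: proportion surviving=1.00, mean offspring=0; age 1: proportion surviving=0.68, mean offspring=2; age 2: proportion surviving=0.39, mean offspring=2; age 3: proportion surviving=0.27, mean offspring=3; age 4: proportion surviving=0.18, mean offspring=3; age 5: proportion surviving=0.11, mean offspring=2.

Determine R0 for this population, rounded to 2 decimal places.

3.71

lx·mx by age: 0, 1.36, 0.78, 0.81, 0.54, 0.22
R0 = Σ lx·mx = 3.71 → 3.71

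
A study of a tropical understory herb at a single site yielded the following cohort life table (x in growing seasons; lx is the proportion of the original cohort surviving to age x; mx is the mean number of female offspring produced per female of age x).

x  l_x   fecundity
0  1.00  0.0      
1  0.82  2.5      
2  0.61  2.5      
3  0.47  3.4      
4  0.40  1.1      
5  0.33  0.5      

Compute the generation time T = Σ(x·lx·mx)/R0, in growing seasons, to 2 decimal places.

2.16

lx·mx: 0, 2.05, 1.525, 1.598, 0.44, 0.165 → R0 = 5.778
x·lx·mx: 0, 2.05, 3.05, 4.794, 1.76, 0.825 → Σ = 12.479
T = 12.479 / 5.778 = 2.159744… → 2.16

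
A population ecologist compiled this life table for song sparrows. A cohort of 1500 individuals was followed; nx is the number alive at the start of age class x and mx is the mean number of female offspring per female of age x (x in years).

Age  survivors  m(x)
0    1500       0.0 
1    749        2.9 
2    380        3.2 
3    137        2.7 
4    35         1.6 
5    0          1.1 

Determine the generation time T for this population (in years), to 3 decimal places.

1.557

lx = nx/n0 = nx/1500: 1, 0.49933…, 0.25333…, 0.09133…, 0.02333…, 0
lx·mx: 0, 1.448067…, 0.810667…, 0.2466…, 0.037333…, 0 → R0 = 2.542667…
x·lx·mx: 0, 1.448067…, 1.621333…, 0.7398…, 0.149333…, 0 → Σ = 3.958533…
T = 3.958533… / 2.542667… = 1.556843… → 1.557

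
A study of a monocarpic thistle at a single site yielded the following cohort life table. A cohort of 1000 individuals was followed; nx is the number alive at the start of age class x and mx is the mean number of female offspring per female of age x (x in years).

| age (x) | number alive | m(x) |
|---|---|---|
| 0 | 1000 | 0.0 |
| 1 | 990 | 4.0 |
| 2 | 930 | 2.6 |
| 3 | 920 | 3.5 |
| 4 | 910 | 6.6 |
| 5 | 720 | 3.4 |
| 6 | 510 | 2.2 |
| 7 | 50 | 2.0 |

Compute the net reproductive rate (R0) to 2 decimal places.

lx = nx/n0 = nx/1000: 1, 0.99, 0.93, 0.92, 0.91, 0.72, 0.51, 0.05
lx·mx by age: 0, 3.96, 2.418, 3.22, 6.006, 2.448, 1.122, 0.1
R0 = Σ lx·mx = 19.274 → 19.27

19.27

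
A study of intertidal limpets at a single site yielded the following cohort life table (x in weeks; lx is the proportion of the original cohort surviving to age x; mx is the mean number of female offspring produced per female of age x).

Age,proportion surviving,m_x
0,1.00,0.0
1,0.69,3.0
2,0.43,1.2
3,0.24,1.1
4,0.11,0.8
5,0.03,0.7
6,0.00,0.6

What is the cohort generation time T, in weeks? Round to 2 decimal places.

1.47

lx·mx: 0, 2.07, 0.516, 0.264, 0.088, 0.021, 0 → R0 = 2.959
x·lx·mx: 0, 2.07, 1.032, 0.792, 0.352, 0.105, 0 → Σ = 4.351
T = 4.351 / 2.959 = 1.470429… → 1.47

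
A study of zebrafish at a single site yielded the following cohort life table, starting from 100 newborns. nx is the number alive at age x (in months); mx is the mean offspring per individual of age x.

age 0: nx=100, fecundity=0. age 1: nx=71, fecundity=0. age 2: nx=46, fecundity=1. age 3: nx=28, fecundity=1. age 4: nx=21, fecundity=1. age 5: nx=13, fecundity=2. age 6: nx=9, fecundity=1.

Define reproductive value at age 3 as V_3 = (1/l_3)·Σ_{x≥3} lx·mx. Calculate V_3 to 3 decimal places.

3.000

lx = nx/n0 = nx/100: 1, 0.71, 0.46, 0.28, 0.21, 0.13, 0.09
lx·mx for x ≥ 3: 0.28, 0.21, 0.26, 0.09 → sum = 0.84
V_3 = 0.84 / l_3 = 0.84 / 0.28 = 3 → 3.000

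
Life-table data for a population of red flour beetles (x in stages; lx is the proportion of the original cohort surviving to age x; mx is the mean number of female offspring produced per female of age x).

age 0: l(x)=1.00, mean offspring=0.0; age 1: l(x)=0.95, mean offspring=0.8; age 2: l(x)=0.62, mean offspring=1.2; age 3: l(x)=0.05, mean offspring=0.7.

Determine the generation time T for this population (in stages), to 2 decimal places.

1.53

lx·mx: 0, 0.76, 0.744, 0.035 → R0 = 1.539
x·lx·mx: 0, 0.76, 1.488, 0.105 → Σ = 2.353
T = 2.353 / 1.539 = 1.528915… → 1.53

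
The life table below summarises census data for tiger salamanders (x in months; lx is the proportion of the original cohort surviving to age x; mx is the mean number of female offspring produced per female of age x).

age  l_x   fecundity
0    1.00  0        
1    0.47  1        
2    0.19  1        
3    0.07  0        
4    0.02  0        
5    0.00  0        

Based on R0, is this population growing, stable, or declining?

declining

R0 = Σ lx·mx = 0 + 0.47 + 0.19 + 0 + 0 + 0 = 0.66
R0 < 1, so the population is declining.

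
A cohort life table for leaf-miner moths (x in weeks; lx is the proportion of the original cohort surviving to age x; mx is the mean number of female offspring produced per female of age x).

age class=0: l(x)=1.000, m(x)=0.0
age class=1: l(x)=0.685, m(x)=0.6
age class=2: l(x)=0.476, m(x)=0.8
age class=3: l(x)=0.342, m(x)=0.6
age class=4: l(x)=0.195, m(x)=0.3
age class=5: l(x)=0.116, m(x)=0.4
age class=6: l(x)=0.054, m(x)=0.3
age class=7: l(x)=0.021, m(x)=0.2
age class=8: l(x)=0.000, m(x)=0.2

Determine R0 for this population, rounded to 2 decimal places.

1.12

lx·mx by age: 0, 0.411, 0.3808, 0.2052, 0.0585, 0.0464, 0.0162, 0.0042, 0
R0 = Σ lx·mx = 1.1223 → 1.12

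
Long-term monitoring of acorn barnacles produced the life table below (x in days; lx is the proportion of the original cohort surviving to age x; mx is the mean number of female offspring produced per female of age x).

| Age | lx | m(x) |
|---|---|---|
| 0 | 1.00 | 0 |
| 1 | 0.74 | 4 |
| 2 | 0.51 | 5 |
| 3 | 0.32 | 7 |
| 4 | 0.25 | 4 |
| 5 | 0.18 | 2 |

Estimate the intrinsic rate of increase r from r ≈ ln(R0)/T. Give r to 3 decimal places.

R0 = Σ lx·mx = 0 + 2.96 + 2.55 + 2.24 + 1 + 0.36 = 9.11
Σ x·lx·mx = 20.58; T = 20.58/9.11 = 2.25906…
r ≈ ln(R0)/T = ln(9.11)/2.25906… = 0.97801… → 0.978

0.978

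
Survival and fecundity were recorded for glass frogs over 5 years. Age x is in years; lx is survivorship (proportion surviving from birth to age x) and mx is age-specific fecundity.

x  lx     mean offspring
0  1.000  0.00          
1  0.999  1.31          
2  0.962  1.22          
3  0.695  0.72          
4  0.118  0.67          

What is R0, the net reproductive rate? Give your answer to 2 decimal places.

3.06

lx·mx by age: 0, 1.30869, 1.17364, 0.5004, 0.07906
R0 = Σ lx·mx = 3.06179 → 3.06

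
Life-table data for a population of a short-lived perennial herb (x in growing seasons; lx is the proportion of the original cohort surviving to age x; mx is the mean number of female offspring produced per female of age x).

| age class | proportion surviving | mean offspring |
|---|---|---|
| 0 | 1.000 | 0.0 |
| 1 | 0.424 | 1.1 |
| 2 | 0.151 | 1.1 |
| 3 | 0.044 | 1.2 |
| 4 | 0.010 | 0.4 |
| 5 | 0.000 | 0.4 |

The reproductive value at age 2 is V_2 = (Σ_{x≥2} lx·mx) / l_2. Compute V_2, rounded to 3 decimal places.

lx·mx for x ≥ 2: 0.1661, 0.0528, 0.004, 0 → sum = 0.2229
V_2 = 0.2229 / l_2 = 0.2229 / 0.151 = 1.476159… → 1.476

1.476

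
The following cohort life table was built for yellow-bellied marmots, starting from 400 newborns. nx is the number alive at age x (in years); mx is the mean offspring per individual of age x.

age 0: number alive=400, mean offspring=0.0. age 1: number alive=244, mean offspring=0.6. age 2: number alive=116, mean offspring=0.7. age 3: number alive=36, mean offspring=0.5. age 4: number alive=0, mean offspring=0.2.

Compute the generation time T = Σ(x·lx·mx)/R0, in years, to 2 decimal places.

1.48

lx = nx/n0 = nx/400: 1, 0.61, 0.29, 0.09, 0
lx·mx: 0, 0.366, 0.203, 0.045, 0 → R0 = 0.614
x·lx·mx: 0, 0.366, 0.406, 0.135, 0 → Σ = 0.907
T = 0.907 / 0.614 = 1.477199… → 1.48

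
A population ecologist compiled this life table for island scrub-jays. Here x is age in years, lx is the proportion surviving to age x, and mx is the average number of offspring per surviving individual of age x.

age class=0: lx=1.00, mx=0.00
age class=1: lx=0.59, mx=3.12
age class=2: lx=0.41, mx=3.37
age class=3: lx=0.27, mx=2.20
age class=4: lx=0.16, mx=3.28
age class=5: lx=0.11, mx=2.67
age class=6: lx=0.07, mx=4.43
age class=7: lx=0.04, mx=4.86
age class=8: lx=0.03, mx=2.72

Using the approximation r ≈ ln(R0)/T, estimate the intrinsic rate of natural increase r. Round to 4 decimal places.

0.6240

R0 = Σ lx·mx = 0 + 1.8408 + 1.3817 + 0.594 + 0.5248 + 0.2937 + 0.3101 + 0.1944 + 0.0816 = 5.2211
Σ x·lx·mx = 13.8281; T = 13.8281/5.2211 = 2.6485…
r ≈ ln(R0)/T = ln(5.2211)/2.6485… = 0.624016… → 0.6240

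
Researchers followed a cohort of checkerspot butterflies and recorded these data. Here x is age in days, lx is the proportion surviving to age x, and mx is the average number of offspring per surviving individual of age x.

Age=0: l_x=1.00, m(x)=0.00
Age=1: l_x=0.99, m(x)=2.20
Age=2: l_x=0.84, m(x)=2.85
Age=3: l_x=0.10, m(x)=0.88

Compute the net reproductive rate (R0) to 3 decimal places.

lx·mx by age: 0, 2.178, 2.394, 0.088
R0 = Σ lx·mx = 4.66 → 4.660

4.660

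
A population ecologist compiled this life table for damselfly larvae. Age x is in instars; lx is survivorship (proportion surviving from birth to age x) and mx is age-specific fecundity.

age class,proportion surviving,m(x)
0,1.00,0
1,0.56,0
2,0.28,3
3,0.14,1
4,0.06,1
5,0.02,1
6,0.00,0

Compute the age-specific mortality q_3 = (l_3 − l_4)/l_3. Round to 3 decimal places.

q_3 = (l_3 − l_4) / l_3 = (0.14 − 0.06) / 0.14
     = 0.08 / 0.14 = 0.571429… → 0.571

0.571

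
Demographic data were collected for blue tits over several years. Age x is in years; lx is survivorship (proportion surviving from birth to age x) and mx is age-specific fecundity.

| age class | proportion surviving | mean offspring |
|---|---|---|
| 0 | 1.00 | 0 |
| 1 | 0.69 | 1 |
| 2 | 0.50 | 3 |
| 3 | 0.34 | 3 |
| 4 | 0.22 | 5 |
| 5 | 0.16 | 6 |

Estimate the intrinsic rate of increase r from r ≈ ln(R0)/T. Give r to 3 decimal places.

R0 = Σ lx·mx = 0 + 0.69 + 1.5 + 1.02 + 1.1 + 0.96 = 5.27
Σ x·lx·mx = 15.95; T = 15.95/5.27 = 3.02657…
r ≈ ln(R0)/T = ln(5.27)/3.02657… = 0.54915… → 0.549

0.549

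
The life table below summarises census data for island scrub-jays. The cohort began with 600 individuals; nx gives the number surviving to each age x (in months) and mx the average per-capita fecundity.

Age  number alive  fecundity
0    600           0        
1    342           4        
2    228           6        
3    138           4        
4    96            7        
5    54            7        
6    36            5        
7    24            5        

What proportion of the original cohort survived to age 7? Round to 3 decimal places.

l_7 = n_7/n_0 = 24/600 = 0.04 → 0.040

0.040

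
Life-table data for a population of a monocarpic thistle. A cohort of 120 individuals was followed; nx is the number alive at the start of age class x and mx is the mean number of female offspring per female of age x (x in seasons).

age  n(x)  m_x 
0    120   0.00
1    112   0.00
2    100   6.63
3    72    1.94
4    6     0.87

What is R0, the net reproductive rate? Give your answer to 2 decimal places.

lx = nx/n0 = nx/120: 1, 0.93333…, 0.83333…, 0.6, 0.05
lx·mx by age: 0, 0, 5.525…, 1.164, 0.0435
R0 = Σ lx·mx = 6.7325… → 6.73

6.73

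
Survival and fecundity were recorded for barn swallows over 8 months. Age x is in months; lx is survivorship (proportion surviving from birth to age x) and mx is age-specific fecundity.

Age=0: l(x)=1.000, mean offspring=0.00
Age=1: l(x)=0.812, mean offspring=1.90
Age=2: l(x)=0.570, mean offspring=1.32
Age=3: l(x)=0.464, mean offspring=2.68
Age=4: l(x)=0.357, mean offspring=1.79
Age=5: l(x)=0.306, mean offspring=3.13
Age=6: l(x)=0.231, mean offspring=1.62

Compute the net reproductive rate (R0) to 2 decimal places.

lx·mx by age: 0, 1.5428, 0.7524, 1.24352, 0.63903, 0.95778, 0.37422
R0 = Σ lx·mx = 5.50975 → 5.51

5.51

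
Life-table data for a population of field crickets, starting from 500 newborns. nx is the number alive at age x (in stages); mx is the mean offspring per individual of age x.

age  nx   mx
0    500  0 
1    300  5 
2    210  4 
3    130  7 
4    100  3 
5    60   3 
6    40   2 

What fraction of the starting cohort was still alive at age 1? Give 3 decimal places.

0.600

l_1 = n_1/n_0 = 300/500 = 0.6 → 0.600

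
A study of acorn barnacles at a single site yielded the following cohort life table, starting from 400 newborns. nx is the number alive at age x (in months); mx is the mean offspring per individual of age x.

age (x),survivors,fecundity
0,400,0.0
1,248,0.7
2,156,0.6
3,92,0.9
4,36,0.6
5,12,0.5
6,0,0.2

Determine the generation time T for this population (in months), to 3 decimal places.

lx = nx/n0 = nx/400: 1, 0.62, 0.39, 0.23, 0.09, 0.03, 0
lx·mx: 0, 0.434, 0.234, 0.207, 0.054, 0.015, 0 → R0 = 0.944
x·lx·mx: 0, 0.434, 0.468, 0.621, 0.216, 0.075, 0 → Σ = 1.814
T = 1.814 / 0.944 = 1.92161… → 1.922

1.922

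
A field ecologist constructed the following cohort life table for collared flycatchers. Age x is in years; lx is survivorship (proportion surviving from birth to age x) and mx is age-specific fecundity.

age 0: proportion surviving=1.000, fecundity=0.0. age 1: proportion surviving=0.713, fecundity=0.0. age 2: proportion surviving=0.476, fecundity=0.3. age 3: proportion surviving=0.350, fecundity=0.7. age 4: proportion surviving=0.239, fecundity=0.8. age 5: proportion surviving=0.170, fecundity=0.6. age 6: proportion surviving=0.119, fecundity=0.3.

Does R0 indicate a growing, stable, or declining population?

declining

R0 = Σ lx·mx = 0 + 0 + 0.1428 + 0.245 + 0.1912 + 0.102 + 0.0357 = 0.7167
R0 < 1, so the population is declining.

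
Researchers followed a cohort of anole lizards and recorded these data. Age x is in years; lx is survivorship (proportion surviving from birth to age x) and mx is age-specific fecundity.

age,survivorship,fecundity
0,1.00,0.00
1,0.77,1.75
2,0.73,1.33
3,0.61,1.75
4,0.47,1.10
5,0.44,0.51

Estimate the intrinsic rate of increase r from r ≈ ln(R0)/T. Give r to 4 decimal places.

R0 = Σ lx·mx = 0 + 1.3475 + 0.9709 + 1.0675 + 0.517 + 0.2244 = 4.1273
Σ x·lx·mx = 9.6818; T = 9.6818/4.1273 = 2.3458…
r ≈ ln(R0)/T = ln(4.1273)/2.3458… = 0.604325… → 0.6043

0.6043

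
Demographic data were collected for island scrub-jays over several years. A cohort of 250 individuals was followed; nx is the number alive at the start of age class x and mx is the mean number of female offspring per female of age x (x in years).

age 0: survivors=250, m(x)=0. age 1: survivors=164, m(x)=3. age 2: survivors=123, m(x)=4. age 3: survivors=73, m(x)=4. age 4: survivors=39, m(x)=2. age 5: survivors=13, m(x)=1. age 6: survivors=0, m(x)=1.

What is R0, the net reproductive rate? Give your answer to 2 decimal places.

5.47

lx = nx/n0 = nx/250: 1, 0.656, 0.492, 0.292, 0.156, 0.052, 0
lx·mx by age: 0, 1.968, 1.968, 1.168, 0.312, 0.052, 0
R0 = Σ lx·mx = 5.468 → 5.47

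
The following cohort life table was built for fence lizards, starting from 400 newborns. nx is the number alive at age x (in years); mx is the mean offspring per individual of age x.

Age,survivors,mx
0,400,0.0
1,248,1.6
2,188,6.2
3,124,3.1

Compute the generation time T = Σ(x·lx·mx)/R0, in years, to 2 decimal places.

lx = nx/n0 = nx/400: 1, 0.62, 0.47, 0.31
lx·mx: 0, 0.992, 2.914, 0.961 → R0 = 4.867
x·lx·mx: 0, 0.992, 5.828, 2.883 → Σ = 9.703
T = 9.703 / 4.867 = 1.993631… → 1.99

1.99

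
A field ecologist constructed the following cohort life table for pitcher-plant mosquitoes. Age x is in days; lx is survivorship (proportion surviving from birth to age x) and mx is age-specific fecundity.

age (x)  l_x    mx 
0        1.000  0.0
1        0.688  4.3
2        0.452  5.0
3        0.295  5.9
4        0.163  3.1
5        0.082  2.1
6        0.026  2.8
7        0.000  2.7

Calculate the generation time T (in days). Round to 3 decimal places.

2.078

lx·mx: 0, 2.9584, 2.26, 1.7405, 0.5053, 0.1722, 0.0728, 0 → R0 = 7.7092
x·lx·mx: 0, 2.9584, 4.52, 5.2215, 2.0212, 0.861, 0.4368, 0 → Σ = 16.0189
T = 16.0189 / 7.7092 = 2.077894… → 2.078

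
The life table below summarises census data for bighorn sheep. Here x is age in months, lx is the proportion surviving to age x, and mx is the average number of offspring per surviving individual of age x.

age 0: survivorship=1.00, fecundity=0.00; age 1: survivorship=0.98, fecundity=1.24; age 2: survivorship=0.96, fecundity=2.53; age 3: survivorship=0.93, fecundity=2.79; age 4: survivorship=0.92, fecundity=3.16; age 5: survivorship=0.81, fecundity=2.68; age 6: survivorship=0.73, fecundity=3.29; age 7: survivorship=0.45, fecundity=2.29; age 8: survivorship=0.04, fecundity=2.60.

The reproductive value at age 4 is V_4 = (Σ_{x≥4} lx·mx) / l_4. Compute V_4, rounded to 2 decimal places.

lx·mx for x ≥ 4: 2.9072, 2.1708, 2.4017, 1.0305, 0.104 → sum = 8.6142
V_4 = 8.6142 / l_4 = 8.6142 / 0.92 = 9.363261… → 9.36

9.36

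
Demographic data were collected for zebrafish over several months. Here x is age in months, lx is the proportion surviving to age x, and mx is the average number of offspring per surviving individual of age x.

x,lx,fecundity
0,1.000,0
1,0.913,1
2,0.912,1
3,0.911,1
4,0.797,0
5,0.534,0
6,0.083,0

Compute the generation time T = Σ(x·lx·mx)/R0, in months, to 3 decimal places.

1.999

lx·mx: 0, 0.913, 0.912, 0.911, 0, 0, 0 → R0 = 2.736
x·lx·mx: 0, 0.913, 1.824, 2.733, 0, 0, 0 → Σ = 5.47
T = 5.47 / 2.736 = 1.999269… → 1.999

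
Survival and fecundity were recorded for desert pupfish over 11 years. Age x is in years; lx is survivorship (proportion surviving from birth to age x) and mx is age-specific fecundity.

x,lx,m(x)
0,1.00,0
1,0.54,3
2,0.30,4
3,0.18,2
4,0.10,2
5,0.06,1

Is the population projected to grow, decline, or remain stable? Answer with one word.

R0 = Σ lx·mx = 0 + 1.62 + 1.2 + 0.36 + 0.2 + 0.06 = 3.44
R0 > 1, so the population is growing.

growing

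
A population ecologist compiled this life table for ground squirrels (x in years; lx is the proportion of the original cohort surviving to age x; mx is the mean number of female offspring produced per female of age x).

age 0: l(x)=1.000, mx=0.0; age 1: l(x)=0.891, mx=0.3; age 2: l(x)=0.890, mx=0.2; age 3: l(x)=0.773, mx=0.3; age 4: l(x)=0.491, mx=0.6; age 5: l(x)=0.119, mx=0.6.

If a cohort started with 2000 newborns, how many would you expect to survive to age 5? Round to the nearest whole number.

Expected survivors = N0 · l_5 = 2000 × 0.119 = 238 → 238

238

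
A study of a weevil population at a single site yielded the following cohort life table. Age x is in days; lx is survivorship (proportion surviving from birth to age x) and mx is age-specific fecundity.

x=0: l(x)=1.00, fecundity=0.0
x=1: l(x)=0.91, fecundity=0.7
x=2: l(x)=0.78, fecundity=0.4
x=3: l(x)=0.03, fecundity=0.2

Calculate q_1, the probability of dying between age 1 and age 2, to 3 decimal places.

q_1 = (l_1 − l_2) / l_1 = (0.91 − 0.78) / 0.91
     = 0.13 / 0.91 = 0.142857… → 0.143

0.143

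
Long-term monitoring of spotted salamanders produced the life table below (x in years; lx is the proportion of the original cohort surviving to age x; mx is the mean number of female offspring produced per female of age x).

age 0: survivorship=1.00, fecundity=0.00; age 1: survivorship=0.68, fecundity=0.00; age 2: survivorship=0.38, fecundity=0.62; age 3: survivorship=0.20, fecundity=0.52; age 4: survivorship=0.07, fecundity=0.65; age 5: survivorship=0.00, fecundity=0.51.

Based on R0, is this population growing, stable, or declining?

R0 = Σ lx·mx = 0 + 0 + 0.2356 + 0.104 + 0.0455 + 0 = 0.3851
R0 < 1, so the population is declining.

declining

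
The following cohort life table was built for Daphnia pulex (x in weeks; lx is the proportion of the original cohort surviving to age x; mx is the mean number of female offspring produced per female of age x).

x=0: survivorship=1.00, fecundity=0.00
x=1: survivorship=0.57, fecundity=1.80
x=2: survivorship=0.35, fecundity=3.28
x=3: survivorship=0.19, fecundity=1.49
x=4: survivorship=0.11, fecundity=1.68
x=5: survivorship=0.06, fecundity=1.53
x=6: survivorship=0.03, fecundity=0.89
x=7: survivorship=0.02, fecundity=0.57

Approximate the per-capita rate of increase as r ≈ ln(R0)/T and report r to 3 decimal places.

R0 = Σ lx·mx = 0 + 1.026 + 1.148 + 0.2831 + 0.1848 + 0.0918 + 0.0267 + 0.0114 = 2.7718
Σ x·lx·mx = 5.6095; T = 5.6095/2.7718 = 2.02378…
r ≈ ln(R0)/T = ln(2.7718)/2.02378… = 0.50376… → 0.504

0.504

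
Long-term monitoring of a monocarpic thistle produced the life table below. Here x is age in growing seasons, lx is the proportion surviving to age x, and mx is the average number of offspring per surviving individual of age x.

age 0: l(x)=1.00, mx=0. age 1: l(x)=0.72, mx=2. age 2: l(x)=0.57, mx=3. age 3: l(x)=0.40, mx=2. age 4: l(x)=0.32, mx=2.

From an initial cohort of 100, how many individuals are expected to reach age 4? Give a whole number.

32

Expected survivors = N0 · l_4 = 100 × 0.32 = 32 → 32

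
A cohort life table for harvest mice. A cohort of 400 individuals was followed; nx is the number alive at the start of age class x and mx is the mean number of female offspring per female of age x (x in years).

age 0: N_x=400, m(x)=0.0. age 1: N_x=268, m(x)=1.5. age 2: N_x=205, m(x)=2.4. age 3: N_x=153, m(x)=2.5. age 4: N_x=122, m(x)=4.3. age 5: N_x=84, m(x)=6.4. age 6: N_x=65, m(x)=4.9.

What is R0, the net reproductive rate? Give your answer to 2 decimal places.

6.64

lx = nx/n0 = nx/400: 1, 0.67, 0.5125, 0.3825, 0.305, 0.21, 0.1625
lx·mx by age: 0, 1.005, 1.23, 0.95625, 1.3115, 1.344, 0.79625
R0 = Σ lx·mx = 6.643 → 6.64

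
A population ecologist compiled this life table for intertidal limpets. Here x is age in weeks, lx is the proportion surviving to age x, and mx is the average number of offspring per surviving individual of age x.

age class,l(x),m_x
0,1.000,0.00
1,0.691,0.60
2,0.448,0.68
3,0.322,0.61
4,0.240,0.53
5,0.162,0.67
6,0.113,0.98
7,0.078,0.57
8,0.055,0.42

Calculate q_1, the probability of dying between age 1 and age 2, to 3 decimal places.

q_1 = (l_1 − l_2) / l_1 = (0.691 − 0.448) / 0.691
     = 0.243 / 0.691 = 0.351664… → 0.352

0.352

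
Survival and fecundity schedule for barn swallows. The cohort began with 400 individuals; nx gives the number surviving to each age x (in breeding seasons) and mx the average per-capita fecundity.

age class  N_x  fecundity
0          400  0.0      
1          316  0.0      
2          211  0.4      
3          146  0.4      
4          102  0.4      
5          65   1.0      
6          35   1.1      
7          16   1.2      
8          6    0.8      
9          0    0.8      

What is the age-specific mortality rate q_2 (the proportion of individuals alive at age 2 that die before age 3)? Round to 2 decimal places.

0.31

lx = nx/n0 = nx/400: 1, 0.79, 0.5275, 0.365, 0.255, 0.1625, 0.0875, 0.04, 0.015, 0
q_2 = (l_2 − l_3) / l_2 = (0.5275 − 0.365) / 0.5275
     = 0.1625 / 0.5275 = 0.308057… → 0.31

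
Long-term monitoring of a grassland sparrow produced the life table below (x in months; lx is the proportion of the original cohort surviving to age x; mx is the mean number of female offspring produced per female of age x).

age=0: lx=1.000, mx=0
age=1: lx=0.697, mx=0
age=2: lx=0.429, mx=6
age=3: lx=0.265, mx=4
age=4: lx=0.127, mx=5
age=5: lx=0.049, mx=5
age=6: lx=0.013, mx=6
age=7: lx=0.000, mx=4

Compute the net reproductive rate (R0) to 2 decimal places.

4.59

lx·mx by age: 0, 0, 2.574, 1.06, 0.635, 0.245, 0.078, 0
R0 = Σ lx·mx = 4.592 → 4.59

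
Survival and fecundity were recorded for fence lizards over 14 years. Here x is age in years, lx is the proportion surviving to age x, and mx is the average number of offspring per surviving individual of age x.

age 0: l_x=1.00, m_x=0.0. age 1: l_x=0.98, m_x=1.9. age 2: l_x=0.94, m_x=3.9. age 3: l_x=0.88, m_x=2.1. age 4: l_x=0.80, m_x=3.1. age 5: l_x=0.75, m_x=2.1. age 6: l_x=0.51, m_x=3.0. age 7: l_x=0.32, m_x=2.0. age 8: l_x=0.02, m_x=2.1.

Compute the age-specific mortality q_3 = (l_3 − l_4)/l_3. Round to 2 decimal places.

q_3 = (l_3 − l_4) / l_3 = (0.88 − 0.8) / 0.88
     = 0.08 / 0.88 = 0.090909… → 0.09

0.09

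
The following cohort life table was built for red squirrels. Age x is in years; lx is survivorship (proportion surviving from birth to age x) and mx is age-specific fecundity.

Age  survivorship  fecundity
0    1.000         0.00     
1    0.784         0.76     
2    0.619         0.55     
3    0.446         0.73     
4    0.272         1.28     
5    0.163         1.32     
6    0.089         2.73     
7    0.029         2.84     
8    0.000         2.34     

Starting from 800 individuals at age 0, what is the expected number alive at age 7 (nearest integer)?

23

Expected survivors = N0 · l_7 = 800 × 0.029 = 23.2 → 23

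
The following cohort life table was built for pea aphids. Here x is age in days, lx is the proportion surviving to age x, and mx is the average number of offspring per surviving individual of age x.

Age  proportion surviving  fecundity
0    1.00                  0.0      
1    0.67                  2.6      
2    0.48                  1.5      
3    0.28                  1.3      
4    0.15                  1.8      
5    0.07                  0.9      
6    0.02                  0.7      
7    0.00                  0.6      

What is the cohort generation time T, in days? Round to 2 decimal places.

lx·mx: 0, 1.742, 0.72, 0.364, 0.27, 0.063, 0.014, 0 → R0 = 3.173
x·lx·mx: 0, 1.742, 1.44, 1.092, 1.08, 0.315, 0.084, 0 → Σ = 5.753
T = 5.753 / 3.173 = 1.813111… → 1.81

1.81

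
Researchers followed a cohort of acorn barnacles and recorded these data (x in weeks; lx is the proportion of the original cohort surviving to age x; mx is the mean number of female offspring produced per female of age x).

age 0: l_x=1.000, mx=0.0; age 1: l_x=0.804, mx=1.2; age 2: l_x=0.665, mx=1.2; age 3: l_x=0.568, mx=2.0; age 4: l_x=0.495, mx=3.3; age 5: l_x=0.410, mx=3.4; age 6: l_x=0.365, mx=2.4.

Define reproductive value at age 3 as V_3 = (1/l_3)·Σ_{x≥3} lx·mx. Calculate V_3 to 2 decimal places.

8.87

lx·mx for x ≥ 3: 1.136, 1.6335, 1.394, 0.876 → sum = 5.0395
V_3 = 5.0395 / l_3 = 5.0395 / 0.568 = 8.872359… → 8.87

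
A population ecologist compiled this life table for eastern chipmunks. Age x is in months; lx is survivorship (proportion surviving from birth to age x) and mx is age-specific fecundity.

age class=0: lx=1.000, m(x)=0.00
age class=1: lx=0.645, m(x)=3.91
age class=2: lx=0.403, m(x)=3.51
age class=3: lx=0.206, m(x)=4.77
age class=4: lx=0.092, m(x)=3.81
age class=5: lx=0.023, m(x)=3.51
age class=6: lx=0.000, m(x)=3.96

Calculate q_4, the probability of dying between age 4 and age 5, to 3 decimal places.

q_4 = (l_4 − l_5) / l_4 = (0.092 − 0.023) / 0.092
     = 0.069 / 0.092 = 0.75 → 0.750

0.750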